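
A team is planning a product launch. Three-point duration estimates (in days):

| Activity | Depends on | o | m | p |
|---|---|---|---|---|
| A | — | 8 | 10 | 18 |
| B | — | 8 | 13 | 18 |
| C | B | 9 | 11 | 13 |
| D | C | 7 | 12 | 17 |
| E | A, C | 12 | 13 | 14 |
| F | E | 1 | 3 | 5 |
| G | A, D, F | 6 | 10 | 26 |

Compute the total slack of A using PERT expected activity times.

te_A = (8 + 4·10 + 18)/6 = 66/6 = 11
te_B = (8 + 4·13 + 18)/6 = 78/6 = 13
te_C = (9 + 4·11 + 13)/6 = 66/6 = 11
te_D = (7 + 4·12 + 17)/6 = 72/6 = 12
te_E = (12 + 4·13 + 14)/6 = 78/6 = 13
te_F = (1 + 4·3 + 5)/6 = 18/6 = 3
te_G = (6 + 4·10 + 26)/6 = 72/6 = 12

Forward pass:
ES_A = 0; EF_A = 11
ES_B = 0; EF_B = 13
ES_C = 13; EF_C = 13+11 = 24
ES_D = 24; EF_D = 24+12 = 36
ES_E = max(EF_A=11, EF_C=24) = 24; EF_E = 24+13 = 37
ES_F = 37; EF_F = 37+3 = 40
ES_G = max(EF_A=11, EF_D=36, EF_F=40) = 40; EF_G = 40+12 = 52
Expected project duration μ = 52 days. Critical path: B → C → E → F → G.

Backward pass:
LF_G = 52; LS_G = 52−12 = 40
LF_F = LS_G = 40; LS_F = 40−3 = 37
LF_E = LS_F = 37; LS_E = 37−13 = 24
LF_D = LS_G = 40; LS_D = 40−12 = 28
LF_C = min(LS_D=28, LS_E=24) = 24; LS_C = 24−11 = 13
LF_B = LS_C = 13; LS_B = 13−13 = 0
LF_A = min(LS_E=24, LS_G=40) = 24; LS_A = 24−11 = 13
Slack_A = LS_A − ES_A = 13 − 0 = 13

13 days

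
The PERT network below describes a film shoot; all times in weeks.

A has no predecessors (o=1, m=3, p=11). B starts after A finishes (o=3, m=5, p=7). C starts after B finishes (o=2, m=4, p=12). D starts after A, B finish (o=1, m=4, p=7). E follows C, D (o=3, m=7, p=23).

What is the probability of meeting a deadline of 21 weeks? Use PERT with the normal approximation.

te_A = (1 + 4·3 + 11)/6 = 24/6 = 4; σ²_A = ((11−1)/6)² = 2.778
te_B = (3 + 4·5 + 7)/6 = 30/6 = 5; σ²_B = ((7−3)/6)² = 0.444
te_C = (2 + 4·4 + 12)/6 = 30/6 = 5; σ²_C = ((12−2)/6)² = 2.778
te_D = (1 + 4·4 + 7)/6 = 24/6 = 4; σ²_D = ((7−1)/6)² = 1.000
te_E = (3 + 4·7 + 23)/6 = 54/6 = 9; σ²_E = ((23−3)/6)² = 11.111

Forward pass:
ES_A = 0; EF_A = 4
ES_B = 4; EF_B = 4+5 = 9
ES_C = 9; EF_C = 9+5 = 14
ES_D = max(EF_A=4, EF_B=9) = 9; EF_D = 9+4 = 13
ES_E = max(EF_C=14, EF_D=13) = 14; EF_E = 14+9 = 23
Expected project duration μ = 23 weeks. Critical path: A → B → C → E.

Variance along critical path = 2.778 + 0.444 + 2.778 + 11.111 = 17.111; σ = √17.111 = 4.137 weeks.
Z = (21 − 23) / 4.137 = -0.483
P(T ≤ 21) = Φ(-0.483) ≈ 0.314

0.314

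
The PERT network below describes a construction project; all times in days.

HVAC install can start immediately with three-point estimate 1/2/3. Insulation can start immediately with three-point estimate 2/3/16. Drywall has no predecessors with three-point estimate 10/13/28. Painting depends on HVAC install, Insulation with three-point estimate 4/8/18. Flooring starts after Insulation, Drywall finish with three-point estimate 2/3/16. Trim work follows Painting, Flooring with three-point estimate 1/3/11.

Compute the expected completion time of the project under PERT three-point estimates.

te_HVAC install = (1 + 4·2 + 3)/6 = 12/6 = 2
te_Insulation = (2 + 4·3 + 16)/6 = 30/6 = 5
te_Drywall = (10 + 4·13 + 28)/6 = 90/6 = 15
te_Painting = (4 + 4·8 + 18)/6 = 54/6 = 9
te_Flooring = (2 + 4·3 + 16)/6 = 30/6 = 5
te_Trim work = (1 + 4·3 + 11)/6 = 24/6 = 4

Forward pass:
ES_HVAC install = 0; EF_HVAC install = 2
ES_Insulation = 0; EF_Insulation = 5
ES_Drywall = 0; EF_Drywall = 15
ES_Painting = max(EF_HVAC install=2, EF_Insulation=5) = 5; EF_Painting = 5+9 = 14
ES_Flooring = max(EF_Insulation=5, EF_Drywall=15) = 15; EF_Flooring = 15+5 = 20
ES_Trim work = max(EF_Painting=14, EF_Flooring=20) = 20; EF_Trim work = 20+4 = 24
Expected project duration μ = 24 days. Critical path: Drywall → Flooring → Trim work.

24 days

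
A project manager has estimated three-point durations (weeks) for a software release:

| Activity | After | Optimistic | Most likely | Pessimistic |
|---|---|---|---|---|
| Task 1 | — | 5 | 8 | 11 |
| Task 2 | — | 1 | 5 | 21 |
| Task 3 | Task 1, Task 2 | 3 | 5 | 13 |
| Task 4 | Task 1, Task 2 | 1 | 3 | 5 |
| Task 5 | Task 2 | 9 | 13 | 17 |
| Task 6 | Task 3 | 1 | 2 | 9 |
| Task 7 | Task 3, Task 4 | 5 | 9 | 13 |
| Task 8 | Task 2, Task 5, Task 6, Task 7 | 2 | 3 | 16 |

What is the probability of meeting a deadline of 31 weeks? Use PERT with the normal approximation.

0.817

te_Task 1 = (5 + 4·8 + 11)/6 = 48/6 = 8; σ²_Task 1 = ((11−5)/6)² = 1.000
te_Task 2 = (1 + 4·5 + 21)/6 = 42/6 = 7; σ²_Task 2 = ((21−1)/6)² = 11.111
te_Task 3 = (3 + 4·5 + 13)/6 = 36/6 = 6; σ²_Task 3 = ((13−3)/6)² = 2.778
te_Task 4 = (1 + 4·3 + 5)/6 = 18/6 = 3; σ²_Task 4 = ((5−1)/6)² = 0.444
te_Task 5 = (9 + 4·13 + 17)/6 = 78/6 = 13; σ²_Task 5 = ((17−9)/6)² = 1.778
te_Task 6 = (1 + 4·2 + 9)/6 = 18/6 = 3; σ²_Task 6 = ((9−1)/6)² = 1.778
te_Task 7 = (5 + 4·9 + 13)/6 = 54/6 = 9; σ²_Task 7 = ((13−5)/6)² = 1.778
te_Task 8 = (2 + 4·3 + 16)/6 = 30/6 = 5; σ²_Task 8 = ((16−2)/6)² = 5.444

Forward pass:
ES_Task 1 = 0; EF_Task 1 = 8
ES_Task 2 = 0; EF_Task 2 = 7
ES_Task 3 = max(EF_Task 1=8, EF_Task 2=7) = 8; EF_Task 3 = 8+6 = 14
ES_Task 4 = max(EF_Task 1=8, EF_Task 2=7) = 8; EF_Task 4 = 8+3 = 11
ES_Task 5 = 7; EF_Task 5 = 7+13 = 20
ES_Task 6 = 14; EF_Task 6 = 14+3 = 17
ES_Task 7 = max(EF_Task 3=14, EF_Task 4=11) = 14; EF_Task 7 = 14+9 = 23
ES_Task 8 = max(EF_Task 2=7, EF_Task 5=20, EF_Task 6=17, EF_Task 7=23) = 23; EF_Task 8 = 23+5 = 28
Expected project duration μ = 28 weeks. Critical path: Task 1 → Task 3 → Task 7 → Task 8.

Variance along critical path = 1.000 + 2.778 + 1.778 + 5.444 = 11.000; σ = √11.000 = 3.317 weeks.
Z = (31 − 28) / 3.317 = 0.905
P(T ≤ 31) = Φ(0.905) ≈ 0.817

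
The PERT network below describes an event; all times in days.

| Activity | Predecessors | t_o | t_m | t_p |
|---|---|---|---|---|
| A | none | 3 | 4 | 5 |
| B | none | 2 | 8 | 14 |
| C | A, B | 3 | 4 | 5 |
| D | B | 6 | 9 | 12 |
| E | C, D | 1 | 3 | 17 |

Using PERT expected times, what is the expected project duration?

te_A = (3 + 4·4 + 5)/6 = 24/6 = 4
te_B = (2 + 4·8 + 14)/6 = 48/6 = 8
te_C = (3 + 4·4 + 5)/6 = 24/6 = 4
te_D = (6 + 4·9 + 12)/6 = 54/6 = 9
te_E = (1 + 4·3 + 17)/6 = 30/6 = 5

Forward pass:
ES_A = 0; EF_A = 4
ES_B = 0; EF_B = 8
ES_C = max(EF_A=4, EF_B=8) = 8; EF_C = 8+4 = 12
ES_D = 8; EF_D = 8+9 = 17
ES_E = max(EF_C=12, EF_D=17) = 17; EF_E = 17+5 = 22
Expected project duration μ = 22 days. Critical path: B → D → E.

22 days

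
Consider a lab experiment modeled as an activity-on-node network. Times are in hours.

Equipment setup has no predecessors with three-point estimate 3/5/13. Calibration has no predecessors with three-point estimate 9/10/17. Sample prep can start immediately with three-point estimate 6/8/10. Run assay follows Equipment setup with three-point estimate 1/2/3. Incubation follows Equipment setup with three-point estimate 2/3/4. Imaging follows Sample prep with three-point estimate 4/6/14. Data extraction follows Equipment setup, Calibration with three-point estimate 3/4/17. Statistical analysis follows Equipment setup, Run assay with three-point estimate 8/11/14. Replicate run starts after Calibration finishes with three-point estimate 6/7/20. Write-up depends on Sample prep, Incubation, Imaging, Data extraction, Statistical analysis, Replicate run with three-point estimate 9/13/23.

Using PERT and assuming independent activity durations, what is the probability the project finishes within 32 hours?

0.287

te_Equipment setup = (3 + 4·5 + 13)/6 = 36/6 = 6; σ²_Equipment setup = ((13−3)/6)² = 2.778
te_Calibration = (9 + 4·10 + 17)/6 = 66/6 = 11; σ²_Calibration = ((17−9)/6)² = 1.778
te_Sample prep = (6 + 4·8 + 10)/6 = 48/6 = 8; σ²_Sample prep = ((10−6)/6)² = 0.444
te_Run assay = (1 + 4·2 + 3)/6 = 12/6 = 2; σ²_Run assay = ((3−1)/6)² = 0.111
te_Incubation = (2 + 4·3 + 4)/6 = 18/6 = 3; σ²_Incubation = ((4−2)/6)² = 0.111
te_Imaging = (4 + 4·6 + 14)/6 = 42/6 = 7; σ²_Imaging = ((14−4)/6)² = 2.778
te_Data extraction = (3 + 4·4 + 17)/6 = 36/6 = 6; σ²_Data extraction = ((17−3)/6)² = 5.444
te_Statistical analysis = (8 + 4·11 + 14)/6 = 66/6 = 11; σ²_Statistical analysis = ((14−8)/6)² = 1.000
te_Replicate run = (6 + 4·7 + 20)/6 = 54/6 = 9; σ²_Replicate run = ((20−6)/6)² = 5.444
te_Write-up = (9 + 4·13 + 23)/6 = 84/6 = 14; σ²_Write-up = ((23−9)/6)² = 5.444

Forward pass:
ES_Equipment setup = 0; EF_Equipment setup = 6
ES_Calibration = 0; EF_Calibration = 11
ES_Sample prep = 0; EF_Sample prep = 8
ES_Run assay = 6; EF_Run assay = 6+2 = 8
ES_Incubation = 6; EF_Incubation = 6+3 = 9
ES_Imaging = 8; EF_Imaging = 8+7 = 15
ES_Data extraction = max(EF_Equipment setup=6, EF_Calibration=11) = 11; EF_Data extraction = 11+6 = 17
ES_Statistical analysis = max(EF_Equipment setup=6, EF_Run assay=8) = 8; EF_Statistical analysis = 8+11 = 19
ES_Replicate run = 11; EF_Replicate run = 11+9 = 20
ES_Write-up = max(EF_Sample prep=8, EF_Incubation=9, EF_Imaging=15, EF_Data extraction=17, EF_Statistical analysis=19, EF_Replicate run=20) = 20; EF_Write-up = 20+14 = 34
Expected project duration μ = 34 hours. Critical path: Calibration → Replicate run → Write-up.

Variance along critical path = 1.778 + 5.444 + 5.444 = 12.667; σ = √12.667 = 3.559 hours.
Z = (32 − 34) / 3.559 = -0.562
P(T ≤ 32) = Φ(-0.562) ≈ 0.287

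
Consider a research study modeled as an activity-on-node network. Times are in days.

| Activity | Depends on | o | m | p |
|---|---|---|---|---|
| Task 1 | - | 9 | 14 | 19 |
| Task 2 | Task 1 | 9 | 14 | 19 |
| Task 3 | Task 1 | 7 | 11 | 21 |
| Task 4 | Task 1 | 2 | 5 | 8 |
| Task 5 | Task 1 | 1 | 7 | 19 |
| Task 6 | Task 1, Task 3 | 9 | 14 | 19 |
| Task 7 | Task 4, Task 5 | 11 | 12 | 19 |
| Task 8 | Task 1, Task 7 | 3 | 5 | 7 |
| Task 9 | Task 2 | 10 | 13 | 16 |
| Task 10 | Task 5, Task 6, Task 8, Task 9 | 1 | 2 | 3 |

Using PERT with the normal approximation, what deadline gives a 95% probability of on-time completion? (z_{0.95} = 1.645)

47.2 days

te_Task 1 = (9 + 4·14 + 19)/6 = 84/6 = 14; σ²_Task 1 = ((19−9)/6)² = 2.778
te_Task 2 = (9 + 4·14 + 19)/6 = 84/6 = 14; σ²_Task 2 = ((19−9)/6)² = 2.778
te_Task 3 = (7 + 4·11 + 21)/6 = 72/6 = 12; σ²_Task 3 = ((21−7)/6)² = 5.444
te_Task 4 = (2 + 4·5 + 8)/6 = 30/6 = 5; σ²_Task 4 = ((8−2)/6)² = 1.000
te_Task 5 = (1 + 4·7 + 19)/6 = 48/6 = 8; σ²_Task 5 = ((19−1)/6)² = 9.000
te_Task 6 = (9 + 4·14 + 19)/6 = 84/6 = 14; σ²_Task 6 = ((19−9)/6)² = 2.778
te_Task 7 = (11 + 4·12 + 19)/6 = 78/6 = 13; σ²_Task 7 = ((19−11)/6)² = 1.778
te_Task 8 = (3 + 4·5 + 7)/6 = 30/6 = 5; σ²_Task 8 = ((7−3)/6)² = 0.444
te_Task 9 = (10 + 4·13 + 16)/6 = 78/6 = 13; σ²_Task 9 = ((16−10)/6)² = 1.000
te_Task 10 = (1 + 4·2 + 3)/6 = 12/6 = 2; σ²_Task 10 = ((3−1)/6)² = 0.111

Forward pass:
ES_Task 1 = 0; EF_Task 1 = 14
ES_Task 2 = 14; EF_Task 2 = 14+14 = 28
ES_Task 3 = 14; EF_Task 3 = 14+12 = 26
ES_Task 4 = 14; EF_Task 4 = 14+5 = 19
ES_Task 5 = 14; EF_Task 5 = 14+8 = 22
ES_Task 6 = max(EF_Task 1=14, EF_Task 3=26) = 26; EF_Task 6 = 26+14 = 40
ES_Task 7 = max(EF_Task 4=19, EF_Task 5=22) = 22; EF_Task 7 = 22+13 = 35
ES_Task 8 = max(EF_Task 1=14, EF_Task 7=35) = 35; EF_Task 8 = 35+5 = 40
ES_Task 9 = 28; EF_Task 9 = 28+13 = 41
ES_Task 10 = max(EF_Task 5=22, EF_Task 6=40, EF_Task 8=40, EF_Task 9=41) = 41; EF_Task 10 = 41+2 = 43
Expected project duration μ = 43 days. Critical path: Task 1 → Task 2 → Task 9 → Task 10.

Variance along critical path = 2.778 + 2.778 + 1.000 + 0.111 = 6.667; σ = 2.582 days.
D = μ + z·σ = 43 + 1.645·2.582 = 47.2 days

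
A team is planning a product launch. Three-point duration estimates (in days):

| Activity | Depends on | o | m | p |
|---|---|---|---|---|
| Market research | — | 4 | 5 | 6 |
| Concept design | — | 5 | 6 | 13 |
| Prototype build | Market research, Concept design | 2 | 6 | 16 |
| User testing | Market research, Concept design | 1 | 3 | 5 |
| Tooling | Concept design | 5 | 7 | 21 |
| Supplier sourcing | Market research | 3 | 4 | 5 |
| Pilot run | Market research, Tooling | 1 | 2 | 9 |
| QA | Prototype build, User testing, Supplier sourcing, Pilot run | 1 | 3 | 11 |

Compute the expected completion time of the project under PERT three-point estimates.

te_Market research = (4 + 4·5 + 6)/6 = 30/6 = 5
te_Concept design = (5 + 4·6 + 13)/6 = 42/6 = 7
te_Prototype build = (2 + 4·6 + 16)/6 = 42/6 = 7
te_User testing = (1 + 4·3 + 5)/6 = 18/6 = 3
te_Tooling = (5 + 4·7 + 21)/6 = 54/6 = 9
te_Supplier sourcing = (3 + 4·4 + 5)/6 = 24/6 = 4
te_Pilot run = (1 + 4·2 + 9)/6 = 18/6 = 3
te_QA = (1 + 4·3 + 11)/6 = 24/6 = 4

Forward pass:
ES_Market research = 0; EF_Market research = 5
ES_Concept design = 0; EF_Concept design = 7
ES_Prototype build = max(EF_Market research=5, EF_Concept design=7) = 7; EF_Prototype build = 7+7 = 14
ES_User testing = max(EF_Market research=5, EF_Concept design=7) = 7; EF_User testing = 7+3 = 10
ES_Tooling = 7; EF_Tooling = 7+9 = 16
ES_Supplier sourcing = 5; EF_Supplier sourcing = 5+4 = 9
ES_Pilot run = max(EF_Market research=5, EF_Tooling=16) = 16; EF_Pilot run = 16+3 = 19
ES_QA = max(EF_Prototype build=14, EF_User testing=10, EF_Supplier sourcing=9, EF_Pilot run=19) = 19; EF_QA = 19+4 = 23
Expected project duration μ = 23 days. Critical path: Concept design → Tooling → Pilot run → QA.

23 days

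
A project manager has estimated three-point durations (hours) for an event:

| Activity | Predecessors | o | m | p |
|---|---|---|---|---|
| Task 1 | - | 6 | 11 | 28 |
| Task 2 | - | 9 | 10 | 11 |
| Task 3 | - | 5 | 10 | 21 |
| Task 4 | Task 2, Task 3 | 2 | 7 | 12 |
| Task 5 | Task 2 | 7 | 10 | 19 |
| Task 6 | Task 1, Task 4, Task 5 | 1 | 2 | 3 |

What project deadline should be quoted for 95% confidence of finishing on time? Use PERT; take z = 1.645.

te_Task 1 = (6 + 4·11 + 28)/6 = 78/6 = 13; σ²_Task 1 = ((28−6)/6)² = 13.444
te_Task 2 = (9 + 4·10 + 11)/6 = 60/6 = 10; σ²_Task 2 = ((11−9)/6)² = 0.111
te_Task 3 = (5 + 4·10 + 21)/6 = 66/6 = 11; σ²_Task 3 = ((21−5)/6)² = 7.111
te_Task 4 = (2 + 4·7 + 12)/6 = 42/6 = 7; σ²_Task 4 = ((12−2)/6)² = 2.778
te_Task 5 = (7 + 4·10 + 19)/6 = 66/6 = 11; σ²_Task 5 = ((19−7)/6)² = 4.000
te_Task 6 = (1 + 4·2 + 3)/6 = 12/6 = 2; σ²_Task 6 = ((3−1)/6)² = 0.111

Forward pass:
ES_Task 1 = 0; EF_Task 1 = 13
ES_Task 2 = 0; EF_Task 2 = 10
ES_Task 3 = 0; EF_Task 3 = 11
ES_Task 4 = max(EF_Task 2=10, EF_Task 3=11) = 11; EF_Task 4 = 11+7 = 18
ES_Task 5 = 10; EF_Task 5 = 10+11 = 21
ES_Task 6 = max(EF_Task 1=13, EF_Task 4=18, EF_Task 5=21) = 21; EF_Task 6 = 21+2 = 23
Expected project duration μ = 23 hours. Critical path: Task 2 → Task 5 → Task 6.

Variance along critical path = 0.111 + 4.000 + 0.111 = 4.222; σ = 2.055 hours.
D = μ + z·σ = 23 + 1.645·2.055 = 26.4 hours

26.4 hours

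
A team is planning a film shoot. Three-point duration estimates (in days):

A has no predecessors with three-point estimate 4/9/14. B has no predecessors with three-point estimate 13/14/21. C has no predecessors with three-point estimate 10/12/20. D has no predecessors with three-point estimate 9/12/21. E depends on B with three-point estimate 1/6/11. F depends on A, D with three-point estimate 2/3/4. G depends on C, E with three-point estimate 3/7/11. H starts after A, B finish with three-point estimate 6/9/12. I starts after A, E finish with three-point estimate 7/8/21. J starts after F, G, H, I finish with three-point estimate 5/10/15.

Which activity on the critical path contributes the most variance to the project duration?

I

te_A = (4 + 4·9 + 14)/6 = 54/6 = 9; σ²_A = ((14−4)/6)² = 2.778
te_B = (13 + 4·14 + 21)/6 = 90/6 = 15; σ²_B = ((21−13)/6)² = 1.778
te_C = (10 + 4·12 + 20)/6 = 78/6 = 13; σ²_C = ((20−10)/6)² = 2.778
te_D = (9 + 4·12 + 21)/6 = 78/6 = 13; σ²_D = ((21−9)/6)² = 4.000
te_E = (1 + 4·6 + 11)/6 = 36/6 = 6; σ²_E = ((11−1)/6)² = 2.778
te_F = (2 + 4·3 + 4)/6 = 18/6 = 3; σ²_F = ((4−2)/6)² = 0.111
te_G = (3 + 4·7 + 11)/6 = 42/6 = 7; σ²_G = ((11−3)/6)² = 1.778
te_H = (6 + 4·9 + 12)/6 = 54/6 = 9; σ²_H = ((12−6)/6)² = 1.000
te_I = (7 + 4·8 + 21)/6 = 60/6 = 10; σ²_I = ((21−7)/6)² = 5.444
te_J = (5 + 4·10 + 15)/6 = 60/6 = 10; σ²_J = ((15−5)/6)² = 2.778

Forward pass:
ES_A = 0; EF_A = 9
ES_B = 0; EF_B = 15
ES_C = 0; EF_C = 13
ES_D = 0; EF_D = 13
ES_E = 15; EF_E = 15+6 = 21
ES_F = max(EF_A=9, EF_D=13) = 13; EF_F = 13+3 = 16
ES_G = max(EF_C=13, EF_E=21) = 21; EF_G = 21+7 = 28
ES_H = max(EF_A=9, EF_B=15) = 15; EF_H = 15+9 = 24
ES_I = max(EF_A=9, EF_E=21) = 21; EF_I = 21+10 = 31
ES_J = max(EF_F=16, EF_G=28, EF_H=24, EF_I=31) = 31; EF_J = 31+10 = 41
Expected project duration μ = 41 days. Critical path: B → E → I → J.

Variances on critical path: σ²_B=1.778, σ²_E=2.778, σ²_I=5.444, σ²_J=2.778.
Largest is σ²_I = 5.444.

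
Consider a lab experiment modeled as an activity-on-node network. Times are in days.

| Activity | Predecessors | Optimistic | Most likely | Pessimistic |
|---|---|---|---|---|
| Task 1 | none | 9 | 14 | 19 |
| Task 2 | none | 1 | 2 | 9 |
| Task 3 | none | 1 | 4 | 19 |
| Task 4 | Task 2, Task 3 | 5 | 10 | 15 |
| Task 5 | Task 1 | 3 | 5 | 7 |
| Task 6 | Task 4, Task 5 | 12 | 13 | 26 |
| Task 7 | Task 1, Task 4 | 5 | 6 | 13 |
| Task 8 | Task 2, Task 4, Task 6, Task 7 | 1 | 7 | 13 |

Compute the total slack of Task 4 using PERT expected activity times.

te_Task 1 = (9 + 4·14 + 19)/6 = 84/6 = 14
te_Task 2 = (1 + 4·2 + 9)/6 = 18/6 = 3
te_Task 3 = (1 + 4·4 + 19)/6 = 36/6 = 6
te_Task 4 = (5 + 4·10 + 15)/6 = 60/6 = 10
te_Task 5 = (3 + 4·5 + 7)/6 = 30/6 = 5
te_Task 6 = (12 + 4·13 + 26)/6 = 90/6 = 15
te_Task 7 = (5 + 4·6 + 13)/6 = 42/6 = 7
te_Task 8 = (1 + 4·7 + 13)/6 = 42/6 = 7

Forward pass:
ES_Task 1 = 0; EF_Task 1 = 14
ES_Task 2 = 0; EF_Task 2 = 3
ES_Task 3 = 0; EF_Task 3 = 6
ES_Task 4 = max(EF_Task 2=3, EF_Task 3=6) = 6; EF_Task 4 = 6+10 = 16
ES_Task 5 = 14; EF_Task 5 = 14+5 = 19
ES_Task 6 = max(EF_Task 4=16, EF_Task 5=19) = 19; EF_Task 6 = 19+15 = 34
ES_Task 7 = max(EF_Task 1=14, EF_Task 4=16) = 16; EF_Task 7 = 16+7 = 23
ES_Task 8 = max(EF_Task 2=3, EF_Task 4=16, EF_Task 6=34, EF_Task 7=23) = 34; EF_Task 8 = 34+7 = 41
Expected project duration μ = 41 days. Critical path: Task 1 → Task 5 → Task 6 → Task 8.

Backward pass:
LF_Task 8 = 41; LS_Task 8 = 41−7 = 34
LF_Task 7 = LS_Task 8 = 34; LS_Task 7 = 34−7 = 27
LF_Task 6 = LS_Task 8 = 34; LS_Task 6 = 34−15 = 19
LF_Task 5 = LS_Task 6 = 19; LS_Task 5 = 19−5 = 14
LF_Task 4 = min(LS_Task 6=19, LS_Task 7=27, LS_Task 8=34) = 19; LS_Task 4 = 19−10 = 9
LF_Task 3 = LS_Task 4 = 9; LS_Task 3 = 9−6 = 3
LF_Task 2 = min(LS_Task 4=9, LS_Task 8=34) = 9; LS_Task 2 = 9−3 = 6
LF_Task 1 = min(LS_Task 5=14, LS_Task 7=27) = 14; LS_Task 1 = 14−14 = 0
Slack_Task 4 = LS_Task 4 − ES_Task 4 = 9 − 6 = 3

3 days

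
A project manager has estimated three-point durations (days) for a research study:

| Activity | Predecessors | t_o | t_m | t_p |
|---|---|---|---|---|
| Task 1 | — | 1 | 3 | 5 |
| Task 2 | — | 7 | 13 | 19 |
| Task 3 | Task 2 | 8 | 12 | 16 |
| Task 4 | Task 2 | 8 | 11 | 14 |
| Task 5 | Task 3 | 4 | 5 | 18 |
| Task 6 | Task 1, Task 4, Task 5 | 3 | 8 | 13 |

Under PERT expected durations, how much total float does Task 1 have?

29 days

te_Task 1 = (1 + 4·3 + 5)/6 = 18/6 = 3
te_Task 2 = (7 + 4·13 + 19)/6 = 78/6 = 13
te_Task 3 = (8 + 4·12 + 16)/6 = 72/6 = 12
te_Task 4 = (8 + 4·11 + 14)/6 = 66/6 = 11
te_Task 5 = (4 + 4·5 + 18)/6 = 42/6 = 7
te_Task 6 = (3 + 4·8 + 13)/6 = 48/6 = 8

Forward pass:
ES_Task 1 = 0; EF_Task 1 = 3
ES_Task 2 = 0; EF_Task 2 = 13
ES_Task 3 = 13; EF_Task 3 = 13+12 = 25
ES_Task 4 = 13; EF_Task 4 = 13+11 = 24
ES_Task 5 = 25; EF_Task 5 = 25+7 = 32
ES_Task 6 = max(EF_Task 1=3, EF_Task 4=24, EF_Task 5=32) = 32; EF_Task 6 = 32+8 = 40
Expected project duration μ = 40 days. Critical path: Task 2 → Task 3 → Task 5 → Task 6.

Backward pass:
LF_Task 6 = 40; LS_Task 6 = 40−8 = 32
LF_Task 5 = LS_Task 6 = 32; LS_Task 5 = 32−7 = 25
LF_Task 4 = LS_Task 6 = 32; LS_Task 4 = 32−11 = 21
LF_Task 3 = LS_Task 5 = 25; LS_Task 3 = 25−12 = 13
LF_Task 2 = min(LS_Task 3=13, LS_Task 4=21) = 13; LS_Task 2 = 13−13 = 0
LF_Task 1 = LS_Task 6 = 32; LS_Task 1 = 32−3 = 29
Slack_Task 1 = LS_Task 1 − ES_Task 1 = 29 − 0 = 29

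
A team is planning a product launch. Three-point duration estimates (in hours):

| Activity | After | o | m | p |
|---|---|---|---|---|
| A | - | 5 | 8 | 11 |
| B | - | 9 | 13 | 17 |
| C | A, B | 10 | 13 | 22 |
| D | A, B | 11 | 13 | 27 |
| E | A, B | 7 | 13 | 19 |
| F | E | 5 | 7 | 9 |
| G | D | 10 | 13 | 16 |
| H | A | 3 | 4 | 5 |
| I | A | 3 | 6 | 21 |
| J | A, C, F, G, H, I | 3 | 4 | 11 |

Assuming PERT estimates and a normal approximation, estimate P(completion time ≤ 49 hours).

0.810

te_A = (5 + 4·8 + 11)/6 = 48/6 = 8; σ²_A = ((11−5)/6)² = 1.000
te_B = (9 + 4·13 + 17)/6 = 78/6 = 13; σ²_B = ((17−9)/6)² = 1.778
te_C = (10 + 4·13 + 22)/6 = 84/6 = 14; σ²_C = ((22−10)/6)² = 4.000
te_D = (11 + 4·13 + 27)/6 = 90/6 = 15; σ²_D = ((27−11)/6)² = 7.111
te_E = (7 + 4·13 + 19)/6 = 78/6 = 13; σ²_E = ((19−7)/6)² = 4.000
te_F = (5 + 4·7 + 9)/6 = 42/6 = 7; σ²_F = ((9−5)/6)² = 0.444
te_G = (10 + 4·13 + 16)/6 = 78/6 = 13; σ²_G = ((16−10)/6)² = 1.000
te_H = (3 + 4·4 + 5)/6 = 24/6 = 4; σ²_H = ((5−3)/6)² = 0.111
te_I = (3 + 4·6 + 21)/6 = 48/6 = 8; σ²_I = ((21−3)/6)² = 9.000
te_J = (3 + 4·4 + 11)/6 = 30/6 = 5; σ²_J = ((11−3)/6)² = 1.778

Forward pass:
ES_A = 0; EF_A = 8
ES_B = 0; EF_B = 13
ES_C = max(EF_A=8, EF_B=13) = 13; EF_C = 13+14 = 27
ES_D = max(EF_A=8, EF_B=13) = 13; EF_D = 13+15 = 28
ES_E = max(EF_A=8, EF_B=13) = 13; EF_E = 13+13 = 26
ES_F = 26; EF_F = 26+7 = 33
ES_G = 28; EF_G = 28+13 = 41
ES_H = 8; EF_H = 8+4 = 12
ES_I = 8; EF_I = 8+8 = 16
ES_J = max(EF_A=8, EF_C=27, EF_F=33, EF_G=41, EF_H=12, EF_I=16) = 41; EF_J = 41+5 = 46
Expected project duration μ = 46 hours. Critical path: B → D → G → J.

Variance along critical path = 1.778 + 7.111 + 1.000 + 1.778 = 11.667; σ = √11.667 = 3.416 hours.
Z = (49 − 46) / 3.416 = 0.878
P(T ≤ 49) = Φ(0.878) ≈ 0.810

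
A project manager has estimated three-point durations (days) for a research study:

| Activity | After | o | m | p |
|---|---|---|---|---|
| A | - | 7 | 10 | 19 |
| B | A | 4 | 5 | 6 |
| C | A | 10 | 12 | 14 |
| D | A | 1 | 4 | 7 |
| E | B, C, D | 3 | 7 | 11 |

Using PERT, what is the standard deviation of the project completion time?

te_A = (7 + 4·10 + 19)/6 = 66/6 = 11; σ²_A = ((19−7)/6)² = 4.000
te_B = (4 + 4·5 + 6)/6 = 30/6 = 5; σ²_B = ((6−4)/6)² = 0.111
te_C = (10 + 4·12 + 14)/6 = 72/6 = 12; σ²_C = ((14−10)/6)² = 0.444
te_D = (1 + 4·4 + 7)/6 = 24/6 = 4; σ²_D = ((7−1)/6)² = 1.000
te_E = (3 + 4·7 + 11)/6 = 42/6 = 7; σ²_E = ((11−3)/6)² = 1.778

Forward pass:
ES_A = 0; EF_A = 11
ES_B = 11; EF_B = 11+5 = 16
ES_C = 11; EF_C = 11+12 = 23
ES_D = 11; EF_D = 11+4 = 15
ES_E = max(EF_B=16, EF_C=23, EF_D=15) = 23; EF_E = 23+7 = 30
Expected project duration μ = 30 days. Critical path: A → C → E.

Variance along critical path = 4.000 + 0.444 + 1.778 = 6.222
σ = √6.222 = 2.494 days

2.49 days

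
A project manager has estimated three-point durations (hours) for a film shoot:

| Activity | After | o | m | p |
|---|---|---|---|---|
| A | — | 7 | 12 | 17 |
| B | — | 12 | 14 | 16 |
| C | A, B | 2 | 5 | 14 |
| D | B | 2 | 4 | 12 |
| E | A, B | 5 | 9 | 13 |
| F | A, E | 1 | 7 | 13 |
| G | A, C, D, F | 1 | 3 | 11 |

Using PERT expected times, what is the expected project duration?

te_A = (7 + 4·12 + 17)/6 = 72/6 = 12
te_B = (12 + 4·14 + 16)/6 = 84/6 = 14
te_C = (2 + 4·5 + 14)/6 = 36/6 = 6
te_D = (2 + 4·4 + 12)/6 = 30/6 = 5
te_E = (5 + 4·9 + 13)/6 = 54/6 = 9
te_F = (1 + 4·7 + 13)/6 = 42/6 = 7
te_G = (1 + 4·3 + 11)/6 = 24/6 = 4

Forward pass:
ES_A = 0; EF_A = 12
ES_B = 0; EF_B = 14
ES_C = max(EF_A=12, EF_B=14) = 14; EF_C = 14+6 = 20
ES_D = 14; EF_D = 14+5 = 19
ES_E = max(EF_A=12, EF_B=14) = 14; EF_E = 14+9 = 23
ES_F = max(EF_A=12, EF_E=23) = 23; EF_F = 23+7 = 30
ES_G = max(EF_A=12, EF_C=20, EF_D=19, EF_F=30) = 30; EF_G = 30+4 = 34
Expected project duration μ = 34 hours. Critical path: B → E → F → G.

34 hours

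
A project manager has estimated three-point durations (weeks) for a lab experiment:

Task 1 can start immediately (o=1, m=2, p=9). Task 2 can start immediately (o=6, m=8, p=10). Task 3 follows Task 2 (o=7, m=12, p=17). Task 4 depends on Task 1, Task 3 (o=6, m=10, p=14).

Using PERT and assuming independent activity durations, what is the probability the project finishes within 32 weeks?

0.814

te_Task 1 = (1 + 4·2 + 9)/6 = 18/6 = 3; σ²_Task 1 = ((9−1)/6)² = 1.778
te_Task 2 = (6 + 4·8 + 10)/6 = 48/6 = 8; σ²_Task 2 = ((10−6)/6)² = 0.444
te_Task 3 = (7 + 4·12 + 17)/6 = 72/6 = 12; σ²_Task 3 = ((17−7)/6)² = 2.778
te_Task 4 = (6 + 4·10 + 14)/6 = 60/6 = 10; σ²_Task 4 = ((14−6)/6)² = 1.778

Forward pass:
ES_Task 1 = 0; EF_Task 1 = 3
ES_Task 2 = 0; EF_Task 2 = 8
ES_Task 3 = 8; EF_Task 3 = 8+12 = 20
ES_Task 4 = max(EF_Task 1=3, EF_Task 3=20) = 20; EF_Task 4 = 20+10 = 30
Expected project duration μ = 30 weeks. Critical path: Task 2 → Task 3 → Task 4.

Variance along critical path = 0.444 + 2.778 + 1.778 = 5.000; σ = √5.000 = 2.236 weeks.
Z = (32 − 30) / 2.236 = 0.894
P(T ≤ 32) = Φ(0.894) ≈ 0.814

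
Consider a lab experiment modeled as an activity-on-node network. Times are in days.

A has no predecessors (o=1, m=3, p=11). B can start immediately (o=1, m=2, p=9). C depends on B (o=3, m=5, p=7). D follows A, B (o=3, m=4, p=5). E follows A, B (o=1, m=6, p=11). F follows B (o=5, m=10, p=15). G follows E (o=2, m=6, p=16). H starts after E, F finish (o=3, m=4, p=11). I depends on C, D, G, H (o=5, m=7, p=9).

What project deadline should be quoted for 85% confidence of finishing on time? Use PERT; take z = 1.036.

27.7 days

te_A = (1 + 4·3 + 11)/6 = 24/6 = 4; σ²_A = ((11−1)/6)² = 2.778
te_B = (1 + 4·2 + 9)/6 = 18/6 = 3; σ²_B = ((9−1)/6)² = 1.778
te_C = (3 + 4·5 + 7)/6 = 30/6 = 5; σ²_C = ((7−3)/6)² = 0.444
te_D = (3 + 4·4 + 5)/6 = 24/6 = 4; σ²_D = ((5−3)/6)² = 0.111
te_E = (1 + 4·6 + 11)/6 = 36/6 = 6; σ²_E = ((11−1)/6)² = 2.778
te_F = (5 + 4·10 + 15)/6 = 60/6 = 10; σ²_F = ((15−5)/6)² = 2.778
te_G = (2 + 4·6 + 16)/6 = 42/6 = 7; σ²_G = ((16−2)/6)² = 5.444
te_H = (3 + 4·4 + 11)/6 = 30/6 = 5; σ²_H = ((11−3)/6)² = 1.778
te_I = (5 + 4·7 + 9)/6 = 42/6 = 7; σ²_I = ((9−5)/6)² = 0.444

Forward pass:
ES_A = 0; EF_A = 4
ES_B = 0; EF_B = 3
ES_C = 3; EF_C = 3+5 = 8
ES_D = max(EF_A=4, EF_B=3) = 4; EF_D = 4+4 = 8
ES_E = max(EF_A=4, EF_B=3) = 4; EF_E = 4+6 = 10
ES_F = 3; EF_F = 3+10 = 13
ES_G = 10; EF_G = 10+7 = 17
ES_H = max(EF_E=10, EF_F=13) = 13; EF_H = 13+5 = 18
ES_I = max(EF_C=8, EF_D=8, EF_G=17, EF_H=18) = 18; EF_I = 18+7 = 25
Expected project duration μ = 25 days. Critical path: B → F → H → I.

Variance along critical path = 1.778 + 2.778 + 1.778 + 0.444 = 6.778; σ = 2.603 days.
D = μ + z·σ = 25 + 1.036·2.603 = 27.7 days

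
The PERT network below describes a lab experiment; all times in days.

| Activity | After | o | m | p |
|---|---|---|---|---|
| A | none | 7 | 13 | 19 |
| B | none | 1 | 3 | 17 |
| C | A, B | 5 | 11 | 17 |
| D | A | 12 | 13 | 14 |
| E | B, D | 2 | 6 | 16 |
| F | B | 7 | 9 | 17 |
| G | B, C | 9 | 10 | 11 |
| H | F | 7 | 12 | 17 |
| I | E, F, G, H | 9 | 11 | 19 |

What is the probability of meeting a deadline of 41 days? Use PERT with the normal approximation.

te_A = (7 + 4·13 + 19)/6 = 78/6 = 13; σ²_A = ((19−7)/6)² = 4.000
te_B = (1 + 4·3 + 17)/6 = 30/6 = 5; σ²_B = ((17−1)/6)² = 7.111
te_C = (5 + 4·11 + 17)/6 = 66/6 = 11; σ²_C = ((17−5)/6)² = 4.000
te_D = (12 + 4·13 + 14)/6 = 78/6 = 13; σ²_D = ((14−12)/6)² = 0.111
te_E = (2 + 4·6 + 16)/6 = 42/6 = 7; σ²_E = ((16−2)/6)² = 5.444
te_F = (7 + 4·9 + 17)/6 = 60/6 = 10; σ²_F = ((17−7)/6)² = 2.778
te_G = (9 + 4·10 + 11)/6 = 60/6 = 10; σ²_G = ((11−9)/6)² = 0.111
te_H = (7 + 4·12 + 17)/6 = 72/6 = 12; σ²_H = ((17−7)/6)² = 2.778
te_I = (9 + 4·11 + 19)/6 = 72/6 = 12; σ²_I = ((19−9)/6)² = 2.778

Forward pass:
ES_A = 0; EF_A = 13
ES_B = 0; EF_B = 5
ES_C = max(EF_A=13, EF_B=5) = 13; EF_C = 13+11 = 24
ES_D = 13; EF_D = 13+13 = 26
ES_E = max(EF_B=5, EF_D=26) = 26; EF_E = 26+7 = 33
ES_F = 5; EF_F = 5+10 = 15
ES_G = max(EF_B=5, EF_C=24) = 24; EF_G = 24+10 = 34
ES_H = 15; EF_H = 15+12 = 27
ES_I = max(EF_E=33, EF_F=15, EF_G=34, EF_H=27) = 34; EF_I = 34+12 = 46
Expected project duration μ = 46 days. Critical path: A → C → G → I.

Variance along critical path = 4.000 + 4.000 + 0.111 + 2.778 = 10.889; σ = √10.889 = 3.300 days.
Z = (41 − 46) / 3.300 = -1.515
P(T ≤ 41) = Φ(-1.515) ≈ 0.065

0.065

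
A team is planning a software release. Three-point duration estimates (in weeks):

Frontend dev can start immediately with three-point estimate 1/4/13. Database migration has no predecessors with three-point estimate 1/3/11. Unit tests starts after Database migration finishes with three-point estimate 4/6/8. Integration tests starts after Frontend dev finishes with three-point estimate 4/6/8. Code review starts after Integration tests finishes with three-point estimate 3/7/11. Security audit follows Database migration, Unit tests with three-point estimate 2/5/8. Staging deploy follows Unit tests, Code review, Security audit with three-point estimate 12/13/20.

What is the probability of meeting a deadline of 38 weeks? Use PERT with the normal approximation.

te_Frontend dev = (1 + 4·4 + 13)/6 = 30/6 = 5; σ²_Frontend dev = ((13−1)/6)² = 4.000
te_Database migration = (1 + 4·3 + 11)/6 = 24/6 = 4; σ²_Database migration = ((11−1)/6)² = 2.778
te_Unit tests = (4 + 4·6 + 8)/6 = 36/6 = 6; σ²_Unit tests = ((8−4)/6)² = 0.444
te_Integration tests = (4 + 4·6 + 8)/6 = 36/6 = 6; σ²_Integration tests = ((8−4)/6)² = 0.444
te_Code review = (3 + 4·7 + 11)/6 = 42/6 = 7; σ²_Code review = ((11−3)/6)² = 1.778
te_Security audit = (2 + 4·5 + 8)/6 = 30/6 = 5; σ²_Security audit = ((8−2)/6)² = 1.000
te_Staging deploy = (12 + 4·13 + 20)/6 = 84/6 = 14; σ²_Staging deploy = ((20−12)/6)² = 1.778

Forward pass:
ES_Frontend dev = 0; EF_Frontend dev = 5
ES_Database migration = 0; EF_Database migration = 4
ES_Unit tests = 4; EF_Unit tests = 4+6 = 10
ES_Integration tests = 5; EF_Integration tests = 5+6 = 11
ES_Code review = 11; EF_Code review = 11+7 = 18
ES_Security audit = max(EF_Database migration=4, EF_Unit tests=10) = 10; EF_Security audit = 10+5 = 15
ES_Staging deploy = max(EF_Unit tests=10, EF_Code review=18, EF_Security audit=15) = 18; EF_Staging deploy = 18+14 = 32
Expected project duration μ = 32 weeks. Critical path: Frontend dev → Integration tests → Code review → Staging deploy.

Variance along critical path = 4.000 + 0.444 + 1.778 + 1.778 = 8.000; σ = √8.000 = 2.828 weeks.
Z = (38 − 32) / 2.828 = 2.121
P(T ≤ 38) = Φ(2.121) ≈ 0.983

0.983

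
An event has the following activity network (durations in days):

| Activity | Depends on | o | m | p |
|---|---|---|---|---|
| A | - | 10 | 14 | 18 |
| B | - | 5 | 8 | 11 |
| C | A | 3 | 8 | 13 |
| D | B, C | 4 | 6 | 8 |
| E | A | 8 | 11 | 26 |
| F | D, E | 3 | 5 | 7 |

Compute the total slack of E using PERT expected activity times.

te_A = (10 + 4·14 + 18)/6 = 84/6 = 14
te_B = (5 + 4·8 + 11)/6 = 48/6 = 8
te_C = (3 + 4·8 + 13)/6 = 48/6 = 8
te_D = (4 + 4·6 + 8)/6 = 36/6 = 6
te_E = (8 + 4·11 + 26)/6 = 78/6 = 13
te_F = (3 + 4·5 + 7)/6 = 30/6 = 5

Forward pass:
ES_A = 0; EF_A = 14
ES_B = 0; EF_B = 8
ES_C = 14; EF_C = 14+8 = 22
ES_D = max(EF_B=8, EF_C=22) = 22; EF_D = 22+6 = 28
ES_E = 14; EF_E = 14+13 = 27
ES_F = max(EF_D=28, EF_E=27) = 28; EF_F = 28+5 = 33
Expected project duration μ = 33 days. Critical path: A → C → D → F.

Backward pass:
LF_F = 33; LS_F = 33−5 = 28
LF_E = LS_F = 28; LS_E = 28−13 = 15
LF_D = LS_F = 28; LS_D = 28−6 = 22
LF_C = LS_D = 22; LS_C = 22−8 = 14
LF_B = LS_D = 22; LS_B = 22−8 = 14
LF_A = min(LS_C=14, LS_E=15) = 14; LS_A = 14−14 = 0
Slack_E = LS_E − ES_E = 15 − 14 = 1

1 days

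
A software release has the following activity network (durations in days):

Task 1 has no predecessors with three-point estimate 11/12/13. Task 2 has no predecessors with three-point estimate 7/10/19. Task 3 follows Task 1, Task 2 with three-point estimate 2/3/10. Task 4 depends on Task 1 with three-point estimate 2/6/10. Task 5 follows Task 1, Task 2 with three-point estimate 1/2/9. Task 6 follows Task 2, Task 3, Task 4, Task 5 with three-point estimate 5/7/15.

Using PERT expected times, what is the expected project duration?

te_Task 1 = (11 + 4·12 + 13)/6 = 72/6 = 12
te_Task 2 = (7 + 4·10 + 19)/6 = 66/6 = 11
te_Task 3 = (2 + 4·3 + 10)/6 = 24/6 = 4
te_Task 4 = (2 + 4·6 + 10)/6 = 36/6 = 6
te_Task 5 = (1 + 4·2 + 9)/6 = 18/6 = 3
te_Task 6 = (5 + 4·7 + 15)/6 = 48/6 = 8

Forward pass:
ES_Task 1 = 0; EF_Task 1 = 12
ES_Task 2 = 0; EF_Task 2 = 11
ES_Task 3 = max(EF_Task 1=12, EF_Task 2=11) = 12; EF_Task 3 = 12+4 = 16
ES_Task 4 = 12; EF_Task 4 = 12+6 = 18
ES_Task 5 = max(EF_Task 1=12, EF_Task 2=11) = 12; EF_Task 5 = 12+3 = 15
ES_Task 6 = max(EF_Task 2=11, EF_Task 3=16, EF_Task 4=18, EF_Task 5=15) = 18; EF_Task 6 = 18+8 = 26
Expected project duration μ = 26 days. Critical path: Task 1 → Task 4 → Task 6.

26 days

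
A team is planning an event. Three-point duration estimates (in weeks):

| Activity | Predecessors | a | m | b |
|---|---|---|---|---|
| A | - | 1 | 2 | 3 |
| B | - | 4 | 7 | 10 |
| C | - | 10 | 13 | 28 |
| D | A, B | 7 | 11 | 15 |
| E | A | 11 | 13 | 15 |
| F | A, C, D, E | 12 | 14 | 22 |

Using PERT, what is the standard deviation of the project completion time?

2.36 weeks

te_A = (1 + 4·2 + 3)/6 = 12/6 = 2; σ²_A = ((3−1)/6)² = 0.111
te_B = (4 + 4·7 + 10)/6 = 42/6 = 7; σ²_B = ((10−4)/6)² = 1.000
te_C = (10 + 4·13 + 28)/6 = 90/6 = 15; σ²_C = ((28−10)/6)² = 9.000
te_D = (7 + 4·11 + 15)/6 = 66/6 = 11; σ²_D = ((15−7)/6)² = 1.778
te_E = (11 + 4·13 + 15)/6 = 78/6 = 13; σ²_E = ((15−11)/6)² = 0.444
te_F = (12 + 4·14 + 22)/6 = 90/6 = 15; σ²_F = ((22−12)/6)² = 2.778

Forward pass:
ES_A = 0; EF_A = 2
ES_B = 0; EF_B = 7
ES_C = 0; EF_C = 15
ES_D = max(EF_A=2, EF_B=7) = 7; EF_D = 7+11 = 18
ES_E = 2; EF_E = 2+13 = 15
ES_F = max(EF_A=2, EF_C=15, EF_D=18, EF_E=15) = 18; EF_F = 18+15 = 33
Expected project duration μ = 33 weeks. Critical path: B → D → F.

Variance along critical path = 1.000 + 1.778 + 2.778 = 5.556
σ = √5.556 = 2.357 weeks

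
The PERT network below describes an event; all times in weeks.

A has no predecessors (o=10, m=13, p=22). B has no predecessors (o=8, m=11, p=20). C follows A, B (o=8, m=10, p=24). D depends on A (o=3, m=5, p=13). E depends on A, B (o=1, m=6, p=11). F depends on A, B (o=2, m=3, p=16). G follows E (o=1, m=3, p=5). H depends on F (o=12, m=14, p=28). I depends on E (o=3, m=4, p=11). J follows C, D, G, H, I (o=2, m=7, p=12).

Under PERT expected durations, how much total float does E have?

te_A = (10 + 4·13 + 22)/6 = 84/6 = 14
te_B = (8 + 4·11 + 20)/6 = 72/6 = 12
te_C = (8 + 4·10 + 24)/6 = 72/6 = 12
te_D = (3 + 4·5 + 13)/6 = 36/6 = 6
te_E = (1 + 4·6 + 11)/6 = 36/6 = 6
te_F = (2 + 4·3 + 16)/6 = 30/6 = 5
te_G = (1 + 4·3 + 5)/6 = 18/6 = 3
te_H = (12 + 4·14 + 28)/6 = 96/6 = 16
te_I = (3 + 4·4 + 11)/6 = 30/6 = 5
te_J = (2 + 4·7 + 12)/6 = 42/6 = 7

Forward pass:
ES_A = 0; EF_A = 14
ES_B = 0; EF_B = 12
ES_C = max(EF_A=14, EF_B=12) = 14; EF_C = 14+12 = 26
ES_D = 14; EF_D = 14+6 = 20
ES_E = max(EF_A=14, EF_B=12) = 14; EF_E = 14+6 = 20
ES_F = max(EF_A=14, EF_B=12) = 14; EF_F = 14+5 = 19
ES_G = 20; EF_G = 20+3 = 23
ES_H = 19; EF_H = 19+16 = 35
ES_I = 20; EF_I = 20+5 = 25
ES_J = max(EF_C=26, EF_D=20, EF_G=23, EF_H=35, EF_I=25) = 35; EF_J = 35+7 = 42
Expected project duration μ = 42 weeks. Critical path: A → F → H → J.

Backward pass:
LF_J = 42; LS_J = 42−7 = 35
LF_I = LS_J = 35; LS_I = 35−5 = 30
LF_H = LS_J = 35; LS_H = 35−16 = 19
LF_G = LS_J = 35; LS_G = 35−3 = 32
LF_F = LS_H = 19; LS_F = 19−5 = 14
LF_E = min(LS_G=32, LS_I=30) = 30; LS_E = 30−6 = 24
LF_D = LS_J = 35; LS_D = 35−6 = 29
LF_C = LS_J = 35; LS_C = 35−12 = 23
LF_B = min(LS_C=23, LS_E=24, LS_F=14) = 14; LS_B = 14−12 = 2
LF_A = min(LS_C=23, LS_D=29, LS_E=24, LS_F=14) = 14; LS_A = 14−14 = 0
Slack_E = LS_E − ES_E = 24 − 14 = 10

10 weeks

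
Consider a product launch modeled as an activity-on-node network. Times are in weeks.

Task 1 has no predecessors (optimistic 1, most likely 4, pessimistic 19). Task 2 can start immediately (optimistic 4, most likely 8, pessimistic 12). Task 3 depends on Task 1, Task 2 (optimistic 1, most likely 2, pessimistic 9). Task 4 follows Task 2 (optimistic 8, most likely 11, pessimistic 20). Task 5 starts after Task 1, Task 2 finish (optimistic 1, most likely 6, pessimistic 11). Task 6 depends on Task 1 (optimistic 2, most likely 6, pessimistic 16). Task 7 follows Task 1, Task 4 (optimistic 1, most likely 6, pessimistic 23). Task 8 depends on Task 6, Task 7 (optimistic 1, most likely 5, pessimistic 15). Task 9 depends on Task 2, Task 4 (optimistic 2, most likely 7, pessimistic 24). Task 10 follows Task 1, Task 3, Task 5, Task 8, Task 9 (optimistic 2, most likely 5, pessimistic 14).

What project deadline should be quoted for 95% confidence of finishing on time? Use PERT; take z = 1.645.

te_Task 1 = (1 + 4·4 + 19)/6 = 36/6 = 6; σ²_Task 1 = ((19−1)/6)² = 9.000
te_Task 2 = (4 + 4·8 + 12)/6 = 48/6 = 8; σ²_Task 2 = ((12−4)/6)² = 1.778
te_Task 3 = (1 + 4·2 + 9)/6 = 18/6 = 3; σ²_Task 3 = ((9−1)/6)² = 1.778
te_Task 4 = (8 + 4·11 + 20)/6 = 72/6 = 12; σ²_Task 4 = ((20−8)/6)² = 4.000
te_Task 5 = (1 + 4·6 + 11)/6 = 36/6 = 6; σ²_Task 5 = ((11−1)/6)² = 2.778
te_Task 6 = (2 + 4·6 + 16)/6 = 42/6 = 7; σ²_Task 6 = ((16−2)/6)² = 5.444
te_Task 7 = (1 + 4·6 + 23)/6 = 48/6 = 8; σ²_Task 7 = ((23−1)/6)² = 13.444
te_Task 8 = (1 + 4·5 + 15)/6 = 36/6 = 6; σ²_Task 8 = ((15−1)/6)² = 5.444
te_Task 9 = (2 + 4·7 + 24)/6 = 54/6 = 9; σ²_Task 9 = ((24−2)/6)² = 13.444
te_Task 10 = (2 + 4·5 + 14)/6 = 36/6 = 6; σ²_Task 10 = ((14−2)/6)² = 4.000

Forward pass:
ES_Task 1 = 0; EF_Task 1 = 6
ES_Task 2 = 0; EF_Task 2 = 8
ES_Task 3 = max(EF_Task 1=6, EF_Task 2=8) = 8; EF_Task 3 = 8+3 = 11
ES_Task 4 = 8; EF_Task 4 = 8+12 = 20
ES_Task 5 = max(EF_Task 1=6, EF_Task 2=8) = 8; EF_Task 5 = 8+6 = 14
ES_Task 6 = 6; EF_Task 6 = 6+7 = 13
ES_Task 7 = max(EF_Task 1=6, EF_Task 4=20) = 20; EF_Task 7 = 20+8 = 28
ES_Task 8 = max(EF_Task 6=13, EF_Task 7=28) = 28; EF_Task 8 = 28+6 = 34
ES_Task 9 = max(EF_Task 2=8, EF_Task 4=20) = 20; EF_Task 9 = 20+9 = 29
ES_Task 10 = max(EF_Task 1=6, EF_Task 3=11, EF_Task 5=14, EF_Task 8=34, EF_Task 9=29) = 34; EF_Task 10 = 34+6 = 40
Expected project duration μ = 40 weeks. Critical path: Task 2 → Task 4 → Task 7 → Task 8 → Task 10.

Variance along critical path = 1.778 + 4.000 + 13.444 + 5.444 + 4.000 = 28.667; σ = 5.354 weeks.
D = μ + z·σ = 40 + 1.645·5.354 = 48.8 weeks

48.8 weeks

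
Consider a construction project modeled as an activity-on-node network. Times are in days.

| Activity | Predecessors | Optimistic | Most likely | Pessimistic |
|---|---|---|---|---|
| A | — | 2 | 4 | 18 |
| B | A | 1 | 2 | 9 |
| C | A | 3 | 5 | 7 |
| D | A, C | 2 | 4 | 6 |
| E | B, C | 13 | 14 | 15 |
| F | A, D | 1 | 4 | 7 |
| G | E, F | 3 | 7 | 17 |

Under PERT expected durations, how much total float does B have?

2 days

te_A = (2 + 4·4 + 18)/6 = 36/6 = 6
te_B = (1 + 4·2 + 9)/6 = 18/6 = 3
te_C = (3 + 4·5 + 7)/6 = 30/6 = 5
te_D = (2 + 4·4 + 6)/6 = 24/6 = 4
te_E = (13 + 4·14 + 15)/6 = 84/6 = 14
te_F = (1 + 4·4 + 7)/6 = 24/6 = 4
te_G = (3 + 4·7 + 17)/6 = 48/6 = 8

Forward pass:
ES_A = 0; EF_A = 6
ES_B = 6; EF_B = 6+3 = 9
ES_C = 6; EF_C = 6+5 = 11
ES_D = max(EF_A=6, EF_C=11) = 11; EF_D = 11+4 = 15
ES_E = max(EF_B=9, EF_C=11) = 11; EF_E = 11+14 = 25
ES_F = max(EF_A=6, EF_D=15) = 15; EF_F = 15+4 = 19
ES_G = max(EF_E=25, EF_F=19) = 25; EF_G = 25+8 = 33
Expected project duration μ = 33 days. Critical path: A → C → E → G.

Backward pass:
LF_G = 33; LS_G = 33−8 = 25
LF_F = LS_G = 25; LS_F = 25−4 = 21
LF_E = LS_G = 25; LS_E = 25−14 = 11
LF_D = LS_F = 21; LS_D = 21−4 = 17
LF_C = min(LS_D=17, LS_E=11) = 11; LS_C = 11−5 = 6
LF_B = LS_E = 11; LS_B = 11−3 = 8
LF_A = min(LS_B=8, LS_C=6, LS_D=17, LS_F=21) = 6; LS_A = 6−6 = 0
Slack_B = LS_B − ES_B = 8 − 6 = 2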